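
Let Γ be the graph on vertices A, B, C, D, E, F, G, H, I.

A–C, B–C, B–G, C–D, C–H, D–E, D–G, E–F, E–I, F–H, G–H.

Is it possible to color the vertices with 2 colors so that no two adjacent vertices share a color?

The cycle E-D-C-H-F-E has odd length 5, so it cannot be 2-colored; at least 3 colors are needed.
So 2 colors are not enough.

No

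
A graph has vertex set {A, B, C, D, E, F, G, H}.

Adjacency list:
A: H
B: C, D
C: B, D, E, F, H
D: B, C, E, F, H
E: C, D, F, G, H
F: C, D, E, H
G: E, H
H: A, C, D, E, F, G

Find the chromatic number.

C, D, E, F, H are mutually adjacent (a clique of size 5), so at least 5 colors are needed.
A valid assignment using 5 colors: A=2, B=1, C=4, D=3, E=2, F=5, G=3, H=1. No two adjacent vertices share a color.

5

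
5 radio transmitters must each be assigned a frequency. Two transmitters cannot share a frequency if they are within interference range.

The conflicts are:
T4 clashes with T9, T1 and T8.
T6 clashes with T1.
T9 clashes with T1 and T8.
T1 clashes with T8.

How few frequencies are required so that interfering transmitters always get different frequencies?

4

T4, T9, T1, T8 all conflict with each other, so at least 4 frequencies are needed.
A valid assignment using 4 frequencies: T4=2, T6=2, T9=4, T1=1, T8=3. No two conflicting transmitters share a frequency.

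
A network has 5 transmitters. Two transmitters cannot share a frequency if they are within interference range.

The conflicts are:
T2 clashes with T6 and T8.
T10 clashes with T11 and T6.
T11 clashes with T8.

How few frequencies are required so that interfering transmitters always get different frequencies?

3

The cycle T11-T10-T6-T2-T8-T11 has odd length 5, so it cannot be 2-colored; at least 3 frequencies are needed.
3 frequencies suffice: T2=2, T10=2, T11=3, T6=1, T8=1. No two conflicting transmitters share a frequency.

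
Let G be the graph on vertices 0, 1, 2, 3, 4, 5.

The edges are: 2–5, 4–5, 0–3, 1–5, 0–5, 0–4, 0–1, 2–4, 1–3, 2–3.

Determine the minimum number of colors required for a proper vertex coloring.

2, 4, 5 are mutually adjacent, so at least 3 colors are needed.
3 colors suffice: color a → {3, 5}; color b → {0, 2}; color c → {1, 4}. Every edge joins two different colors.

3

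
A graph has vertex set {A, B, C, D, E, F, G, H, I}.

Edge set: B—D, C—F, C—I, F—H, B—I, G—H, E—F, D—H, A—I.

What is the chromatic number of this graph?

2

A and I are adjacent, so at least 2 colors are needed.
A valid assignment using 2 colors: A=2, B=2, C=2, D=1, E=2, F=1, G=1, H=2, I=1. Each edge has distinct colors on its endpoints.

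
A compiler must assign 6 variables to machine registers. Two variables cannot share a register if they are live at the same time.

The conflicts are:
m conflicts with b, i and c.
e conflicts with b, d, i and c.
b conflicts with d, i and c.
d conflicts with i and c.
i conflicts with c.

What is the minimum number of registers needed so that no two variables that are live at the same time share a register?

e, b, d, i, c pairwise conflict, so at least 5 registers are needed.
Using 5 registers: m=4, e=5, b=2, d=4, i=1, c=3. Each listed conflict is separated.

5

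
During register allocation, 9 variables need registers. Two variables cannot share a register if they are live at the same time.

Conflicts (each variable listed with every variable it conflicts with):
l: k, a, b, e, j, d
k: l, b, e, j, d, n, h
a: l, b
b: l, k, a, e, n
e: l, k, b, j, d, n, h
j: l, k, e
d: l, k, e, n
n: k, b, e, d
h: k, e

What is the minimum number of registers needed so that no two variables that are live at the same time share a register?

l, k, e, j are mutually in conflict, so at least 4 registers are needed.
4 registers suffice: register 1 → {a, e}; register 2 → {k}; register 3 → {l, n, h}; register 4 → {b, j, d}. Each listed conflict is separated.

4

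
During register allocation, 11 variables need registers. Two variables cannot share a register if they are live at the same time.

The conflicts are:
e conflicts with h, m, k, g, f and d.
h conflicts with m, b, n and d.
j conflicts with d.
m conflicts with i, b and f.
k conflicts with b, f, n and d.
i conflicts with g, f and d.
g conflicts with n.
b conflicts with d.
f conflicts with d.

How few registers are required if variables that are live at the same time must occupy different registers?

e, k, f, d all conflict with each other, so at least 4 registers are needed.
A valid assignment using 4 registers: e=2, h=3, j=2, m=1, k=3, i=2, g=3, b=2, f=4, n=1, d=1. Each listed conflict is separated.

4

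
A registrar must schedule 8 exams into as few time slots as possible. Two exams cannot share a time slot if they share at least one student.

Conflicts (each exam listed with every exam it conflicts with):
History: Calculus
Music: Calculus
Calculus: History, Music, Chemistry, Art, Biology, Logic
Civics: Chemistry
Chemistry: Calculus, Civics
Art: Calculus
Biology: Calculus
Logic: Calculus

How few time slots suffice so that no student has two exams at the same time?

Calculus and Art conflict, so at least 2 time slots are needed.
2 time slots suffice: time slot 1 → {Calculus, Civics}; time slot 2 → {History, Music, Chemistry, Art, Biology, Logic}. No two conflicting exams share a time slot.

2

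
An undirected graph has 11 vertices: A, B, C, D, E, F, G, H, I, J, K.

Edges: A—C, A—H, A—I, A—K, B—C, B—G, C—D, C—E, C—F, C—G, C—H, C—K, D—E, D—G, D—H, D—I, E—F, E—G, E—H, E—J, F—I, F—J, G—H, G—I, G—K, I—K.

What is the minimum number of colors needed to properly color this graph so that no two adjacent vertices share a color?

C, D, E, G, H are pairwise adjacent (a clique of size 5), so at least 5 colors are needed.
One proper 5-coloring: A=2, B=3, C=1, D=5, E=3, F=2, G=2, H=4, I=1, J=1, K=3. No two adjacent vertices share a color.

5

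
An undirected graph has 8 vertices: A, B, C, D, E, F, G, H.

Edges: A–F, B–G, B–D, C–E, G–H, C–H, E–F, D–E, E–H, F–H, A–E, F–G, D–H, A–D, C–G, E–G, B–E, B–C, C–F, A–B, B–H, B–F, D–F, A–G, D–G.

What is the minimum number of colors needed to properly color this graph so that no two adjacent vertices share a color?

B, C, E, F, G, H are pairwise adjacent (a clique of size 6), so at least 6 colors are needed.
A valid assignment using 6 colors: A=5, B=4, C=6, D=6, E=2, F=3, G=1, H=5. Every edge joins two different colors.

6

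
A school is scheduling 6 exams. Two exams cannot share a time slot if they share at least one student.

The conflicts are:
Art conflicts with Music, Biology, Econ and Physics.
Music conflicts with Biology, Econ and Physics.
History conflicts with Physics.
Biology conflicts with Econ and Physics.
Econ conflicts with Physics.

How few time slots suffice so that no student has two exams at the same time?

Art, Music, Biology, Econ, Physics are mutually in conflict, so at least 5 time slots are needed.
5 time slots suffice: Art=4, Music=5, History=2, Biology=2, Econ=3, Physics=1. Every pair that conflicts lands in different time slots.

5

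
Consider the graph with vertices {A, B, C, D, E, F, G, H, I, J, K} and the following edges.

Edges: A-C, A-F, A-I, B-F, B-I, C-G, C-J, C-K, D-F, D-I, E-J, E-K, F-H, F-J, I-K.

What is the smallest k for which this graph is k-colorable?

2

A and F are adjacent, so at least 2 colors are needed.
2 colors suffice: color 1 → {C, E, F, I}; color 2 → {A, B, D, G, H, J, K}. Every edge joins two different colors.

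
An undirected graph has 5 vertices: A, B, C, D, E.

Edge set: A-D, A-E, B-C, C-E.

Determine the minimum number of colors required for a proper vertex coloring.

2

C and E are adjacent, so at least 2 colors are needed.
2 colors suffice: color red → {A, C}; color blue → {B, D, E}. No two adjacent vertices share a color.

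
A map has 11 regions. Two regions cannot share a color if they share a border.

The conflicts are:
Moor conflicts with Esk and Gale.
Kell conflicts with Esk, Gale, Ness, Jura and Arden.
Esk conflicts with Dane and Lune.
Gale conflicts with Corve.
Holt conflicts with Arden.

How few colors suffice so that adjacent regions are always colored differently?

Esk and Lune conflict, so at least 2 colors are needed.
One proper 2-coloring: Moor=1, Kell=1, Esk=2, Gale=2, Holt=1, Ness=2, Jura=2, Dane=1, Arden=2, Corve=1, Lune=1. Every pair that conflicts lands in different colors.

2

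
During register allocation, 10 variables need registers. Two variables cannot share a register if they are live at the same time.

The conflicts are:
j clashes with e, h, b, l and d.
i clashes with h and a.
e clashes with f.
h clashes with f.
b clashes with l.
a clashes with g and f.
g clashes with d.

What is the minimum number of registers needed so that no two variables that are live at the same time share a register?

3

j, b, l are mutually in conflict, so at least 3 registers are needed.
3 registers suffice: j=1, i=3, e=2, h=2, b=3, a=1, l=2, g=2, d=3, f=3. Each listed conflict is separated.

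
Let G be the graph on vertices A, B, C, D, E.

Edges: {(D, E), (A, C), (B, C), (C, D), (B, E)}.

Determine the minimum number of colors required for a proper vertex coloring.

B and C are adjacent, so at least 2 colors are needed.
2 colors suffice: A=blue, B=blue, C=red, D=blue, E=red. No two adjacent vertices share a color.

2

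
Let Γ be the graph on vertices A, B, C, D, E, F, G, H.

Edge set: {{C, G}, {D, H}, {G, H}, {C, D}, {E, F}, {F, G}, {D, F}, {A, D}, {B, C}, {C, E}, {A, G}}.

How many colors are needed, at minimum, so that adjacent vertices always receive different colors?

2

A and D are adjacent, so at least 2 colors are needed.
2 colors suffice: color 1 → {B, D, E, G}; color 2 → {A, C, F, H}. Every edge joins two different colors.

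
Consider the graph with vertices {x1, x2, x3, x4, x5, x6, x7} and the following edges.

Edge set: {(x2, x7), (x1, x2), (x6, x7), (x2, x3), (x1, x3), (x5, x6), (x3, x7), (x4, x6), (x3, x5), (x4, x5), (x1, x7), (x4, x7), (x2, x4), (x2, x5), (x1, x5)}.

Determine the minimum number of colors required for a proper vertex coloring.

x1, x2, x3, x7 form a clique, so at least 4 colors are needed.
4 colors suffice: x1=Y, x2=B, x3=G, x4=G, x5=R, x6=B, x7=R. Each edge has distinct colors on its endpoints.

4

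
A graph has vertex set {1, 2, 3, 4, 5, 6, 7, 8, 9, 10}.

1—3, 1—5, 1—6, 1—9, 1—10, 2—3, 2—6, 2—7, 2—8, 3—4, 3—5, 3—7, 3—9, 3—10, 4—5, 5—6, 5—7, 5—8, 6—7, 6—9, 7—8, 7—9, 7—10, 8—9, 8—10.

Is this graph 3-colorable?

The chromatic number is 3. 3, 7, 10 form a triangle, so at least 3 colors are needed.
3 colors suffice: color a → {3, 6, 8}; color b → {1, 4, 7}; color c → {2, 5, 9, 10}.
That is already a proper 3-coloring.

Yes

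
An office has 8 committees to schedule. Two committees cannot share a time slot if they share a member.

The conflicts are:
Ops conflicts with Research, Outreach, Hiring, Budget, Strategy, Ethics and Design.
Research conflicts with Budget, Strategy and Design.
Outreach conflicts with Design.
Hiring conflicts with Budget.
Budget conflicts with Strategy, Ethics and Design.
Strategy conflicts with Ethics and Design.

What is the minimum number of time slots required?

5

Ops, Research, Budget, Strategy, Design all conflict with each other, so at least 5 time slots are needed.
A valid assignment using 5 time slots: Ops=1, Research=5, Outreach=2, Hiring=3, Budget=2, Strategy=3, Ethics=4, Design=4. No two conflicting committees share a time slot.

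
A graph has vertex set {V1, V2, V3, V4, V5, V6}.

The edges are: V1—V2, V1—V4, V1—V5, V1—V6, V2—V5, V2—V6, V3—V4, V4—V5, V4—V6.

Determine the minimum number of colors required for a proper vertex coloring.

V1, V4, V5 are mutually adjacent, so at least 3 colors are needed.
One proper 3-coloring: V1=1, V2=2, V3=1, V4=2, V5=3, V6=3. Every edge joins two different colors.

3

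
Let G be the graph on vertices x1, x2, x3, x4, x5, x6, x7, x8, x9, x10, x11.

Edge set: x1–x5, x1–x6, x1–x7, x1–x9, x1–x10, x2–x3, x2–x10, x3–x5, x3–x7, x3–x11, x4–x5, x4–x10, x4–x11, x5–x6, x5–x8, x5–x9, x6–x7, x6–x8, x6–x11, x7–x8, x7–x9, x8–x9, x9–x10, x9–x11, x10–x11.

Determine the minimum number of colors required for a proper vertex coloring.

x9, x10, x11 are mutually adjacent, so at least 3 colors are needed.
3 colors suffice: x1=G, x2=G, x3=R, x4=R, x5=B, x6=R, x7=B, x8=G, x9=R, x10=B, x11=G. Each edge has distinct colors on its endpoints.

3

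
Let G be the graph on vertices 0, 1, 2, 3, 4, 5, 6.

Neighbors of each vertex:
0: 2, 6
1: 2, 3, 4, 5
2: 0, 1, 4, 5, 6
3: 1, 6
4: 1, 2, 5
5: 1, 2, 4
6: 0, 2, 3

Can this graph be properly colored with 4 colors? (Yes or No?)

Yes

The chromatic number is 4. 1, 2, 4, 5 are mutually adjacent (a clique of size 4), so at least 4 colors are needed.
4 colors suffice: color a → {2, 3}; color b → {1, 6}; color c → {0, 5}; color d → {4}.
That is already a proper 4-coloring.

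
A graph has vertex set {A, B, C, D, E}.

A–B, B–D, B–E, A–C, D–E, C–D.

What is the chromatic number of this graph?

3

B, D, E form a triangle, so at least 3 colors are needed.
3 colors suffice: color red → {A, D}; color blue → {B, C}; color green → {E}. No two adjacent vertices share a color.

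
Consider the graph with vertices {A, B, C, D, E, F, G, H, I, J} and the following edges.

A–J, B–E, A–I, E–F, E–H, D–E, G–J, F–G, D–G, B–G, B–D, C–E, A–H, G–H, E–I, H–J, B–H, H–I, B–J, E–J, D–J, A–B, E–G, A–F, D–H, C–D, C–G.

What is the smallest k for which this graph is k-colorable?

B, D, E, G, H, J are pairwise adjacent (a clique of size 6), so at least 6 colors are needed.
One proper 6-coloring: A=1, B=5, C=2, D=4, E=1, F=2, G=3, H=2, I=3, J=6. Every edge joins two different colors.

6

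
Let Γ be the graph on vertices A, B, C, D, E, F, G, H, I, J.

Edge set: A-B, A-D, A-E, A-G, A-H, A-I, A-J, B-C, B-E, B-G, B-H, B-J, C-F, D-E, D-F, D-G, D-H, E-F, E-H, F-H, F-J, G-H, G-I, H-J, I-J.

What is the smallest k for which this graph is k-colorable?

4

A, B, G, H form a clique, so at least 4 colors are needed.
4 colors suffice: color 1 → {A, F}; color 2 → {C, H, I}; color 3 → {B, D}; color 4 → {E, G, J}. Each edge has distinct colors on its endpoints.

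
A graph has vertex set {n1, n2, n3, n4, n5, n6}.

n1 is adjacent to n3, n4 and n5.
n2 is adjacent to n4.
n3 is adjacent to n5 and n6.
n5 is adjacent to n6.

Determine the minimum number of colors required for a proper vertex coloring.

n1, n3, n5 form a triangle, so at least 3 colors are needed.
3 colors suffice: color 1 → {n4, n5}; color 2 → {n1, n2, n6}; color 3 → {n3}. Each edge has distinct colors on its endpoints.

3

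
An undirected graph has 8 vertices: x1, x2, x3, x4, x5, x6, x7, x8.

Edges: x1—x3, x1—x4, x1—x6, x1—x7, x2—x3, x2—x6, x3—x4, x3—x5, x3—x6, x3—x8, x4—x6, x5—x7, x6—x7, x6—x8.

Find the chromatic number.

4

x1, x3, x4, x6 are mutually adjacent (a clique of size 4), so at least 4 colors are needed.
4 colors suffice: x1=G, x2=G, x3=R, x4=Y, x5=B, x6=B, x7=R, x8=G. No two adjacent vertices share a color.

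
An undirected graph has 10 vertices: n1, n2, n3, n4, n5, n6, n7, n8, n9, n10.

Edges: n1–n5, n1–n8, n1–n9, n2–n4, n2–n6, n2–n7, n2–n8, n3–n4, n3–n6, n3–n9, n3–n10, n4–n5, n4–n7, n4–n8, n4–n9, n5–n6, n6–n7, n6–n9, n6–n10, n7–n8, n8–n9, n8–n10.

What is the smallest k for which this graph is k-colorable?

4

n2, n4, n7, n8 form a clique, so at least 4 colors are needed.
4 colors suffice: color red → {n1, n4, n6}; color blue → {n3, n5, n8}; color green → {n7, n9, n10}; color yellow → {n2}. No two adjacent vertices share a color.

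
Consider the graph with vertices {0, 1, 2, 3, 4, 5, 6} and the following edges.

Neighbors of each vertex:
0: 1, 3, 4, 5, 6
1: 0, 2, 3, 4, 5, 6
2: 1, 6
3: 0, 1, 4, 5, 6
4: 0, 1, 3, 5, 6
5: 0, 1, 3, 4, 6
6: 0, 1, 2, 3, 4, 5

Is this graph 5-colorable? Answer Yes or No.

0, 1, 3, 4, 5, 6 are mutually adjacent (a clique of size 6), so at least 6 colors are needed.
So 5 colors are not enough.

No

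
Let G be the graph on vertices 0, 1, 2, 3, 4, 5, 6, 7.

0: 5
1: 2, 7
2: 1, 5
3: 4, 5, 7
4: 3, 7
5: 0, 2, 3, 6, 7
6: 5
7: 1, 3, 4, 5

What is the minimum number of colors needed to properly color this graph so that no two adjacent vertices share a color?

3

3, 5, 7 are mutually adjacent, so at least 3 colors are needed.
3 colors suffice: color red → {1, 4, 5}; color blue → {0, 2, 6, 7}; color green → {3}. No two adjacent vertices share a color.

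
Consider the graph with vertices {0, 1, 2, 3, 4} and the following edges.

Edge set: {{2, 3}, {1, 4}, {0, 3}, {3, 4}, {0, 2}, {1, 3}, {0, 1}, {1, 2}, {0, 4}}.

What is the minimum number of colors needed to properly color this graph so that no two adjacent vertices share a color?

4

0, 1, 2, 3 are pairwise adjacent (a clique of size 4), so at least 4 colors are needed.
4 colors suffice: color a → {0}; color b → {3}; color c → {1}; color d → {2, 4}. Every edge joins two different colors.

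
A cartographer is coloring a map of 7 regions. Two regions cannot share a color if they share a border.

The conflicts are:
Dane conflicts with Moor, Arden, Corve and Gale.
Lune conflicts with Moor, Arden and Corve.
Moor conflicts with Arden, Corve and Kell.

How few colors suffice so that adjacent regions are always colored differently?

3

Lune, Moor, Corve all conflict with each other, so at least 3 colors are needed.
3 colors suffice: Dane=2, Lune=2, Moor=1, Arden=3, Corve=3, Gale=1, Kell=2. Each listed conflict is separated.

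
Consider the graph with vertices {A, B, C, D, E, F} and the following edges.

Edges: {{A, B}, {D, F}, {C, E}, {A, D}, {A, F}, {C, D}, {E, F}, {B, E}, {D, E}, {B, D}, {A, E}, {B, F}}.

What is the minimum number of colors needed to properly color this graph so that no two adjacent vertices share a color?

5

A, B, D, E, F form a clique, so at least 5 colors are needed.
5 colors suffice: color red → {D}; color blue → {E}; color green → {B, C}; color yellow → {F}; color purple → {A}. Each edge has distinct colors on its endpoints.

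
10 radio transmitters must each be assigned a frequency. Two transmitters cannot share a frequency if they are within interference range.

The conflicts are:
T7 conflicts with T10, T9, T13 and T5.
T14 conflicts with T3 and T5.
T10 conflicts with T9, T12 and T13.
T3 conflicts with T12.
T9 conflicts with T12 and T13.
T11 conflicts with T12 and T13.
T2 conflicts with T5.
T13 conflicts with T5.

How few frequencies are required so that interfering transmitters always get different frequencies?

T7, T10, T9, T13 all conflict with each other, so at least 4 frequencies are needed.
4 frequencies suffice: T7=2, T14=1, T10=3, T3=2, T9=4, T11=2, T2=1, T12=1, T13=1, T5=3. Each listed conflict is separated.

4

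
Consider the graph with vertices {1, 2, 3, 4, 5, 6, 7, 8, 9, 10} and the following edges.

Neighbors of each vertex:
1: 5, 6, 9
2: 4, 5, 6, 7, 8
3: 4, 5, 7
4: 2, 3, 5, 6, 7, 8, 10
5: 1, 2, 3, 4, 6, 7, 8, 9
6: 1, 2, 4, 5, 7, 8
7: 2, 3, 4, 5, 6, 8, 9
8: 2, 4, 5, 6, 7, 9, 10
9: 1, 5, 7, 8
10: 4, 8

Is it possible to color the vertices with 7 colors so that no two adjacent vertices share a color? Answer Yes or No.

The chromatic number is 6. 2, 4, 5, 6, 7, 8 form a clique, so at least 6 colors are needed.
A valid assignment using 6 colors: 1=green, 2=orange, 3=green, 4=blue, 5=red, 6=purple, 7=yellow, 8=green, 9=blue, 10=red.
Since 7 ≥ 6, a proper 7-coloring certainly exists.

Yes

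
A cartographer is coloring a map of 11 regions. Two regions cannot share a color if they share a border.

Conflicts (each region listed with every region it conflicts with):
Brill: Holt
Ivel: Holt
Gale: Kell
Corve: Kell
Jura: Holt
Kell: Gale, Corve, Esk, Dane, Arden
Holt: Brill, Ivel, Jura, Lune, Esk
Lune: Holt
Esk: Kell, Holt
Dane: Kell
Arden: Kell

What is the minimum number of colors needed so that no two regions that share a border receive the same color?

2

Holt and Lune conflict, so at least 2 colors are needed.
One proper 2-coloring: Brill=2, Ivel=2, Gale=2, Corve=2, Jura=2, Kell=1, Holt=1, Lune=2, Esk=2, Dane=2, Arden=2. Each listed conflict is separated.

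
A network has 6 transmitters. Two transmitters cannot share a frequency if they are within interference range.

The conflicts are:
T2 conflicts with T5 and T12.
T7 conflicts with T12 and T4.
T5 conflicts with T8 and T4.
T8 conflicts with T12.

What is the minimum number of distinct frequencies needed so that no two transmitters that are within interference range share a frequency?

3

The cycle T5-T4-T7-T12-T2-T5 has odd length 5, so it cannot be 2-colored; at least 3 frequencies are needed.
3 frequencies suffice: T2=2, T7=2, T5=1, T8=2, T12=1, T4=3. Each listed conflict is separated.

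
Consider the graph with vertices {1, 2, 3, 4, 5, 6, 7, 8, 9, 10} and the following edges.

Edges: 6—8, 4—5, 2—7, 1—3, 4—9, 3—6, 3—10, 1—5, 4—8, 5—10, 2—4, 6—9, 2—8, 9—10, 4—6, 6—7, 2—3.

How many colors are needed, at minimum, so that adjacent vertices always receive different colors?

4, 6, 9 are mutually adjacent, so at least 3 colors are needed.
3 colors suffice: color a → {3, 4, 7}; color b → {1, 2, 6, 10}; color c → {5, 8, 9}. Each edge has distinct colors on its endpoints.

3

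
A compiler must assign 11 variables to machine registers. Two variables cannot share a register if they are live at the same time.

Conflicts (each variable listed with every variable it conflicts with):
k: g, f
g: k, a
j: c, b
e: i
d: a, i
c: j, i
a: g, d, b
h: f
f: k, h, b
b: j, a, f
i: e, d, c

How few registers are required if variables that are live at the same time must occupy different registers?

The cycle g-a-b-f-k-g has odd length 5, so it cannot be 2-colored; at least 3 registers are needed.
3 registers suffice: k=2, g=3, j=1, e=2, d=2, c=2, a=1, h=2, f=1, b=2, i=1. Each listed conflict is separated.

3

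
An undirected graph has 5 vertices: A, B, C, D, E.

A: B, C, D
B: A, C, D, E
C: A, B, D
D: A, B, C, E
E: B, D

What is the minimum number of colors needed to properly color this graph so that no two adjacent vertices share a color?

A, B, C, D are pairwise adjacent (a clique of size 4), so at least 4 colors are needed.
A valid assignment using 4 colors: A=yellow, B=blue, C=green, D=red, E=green. Every edge joins two different colors.

4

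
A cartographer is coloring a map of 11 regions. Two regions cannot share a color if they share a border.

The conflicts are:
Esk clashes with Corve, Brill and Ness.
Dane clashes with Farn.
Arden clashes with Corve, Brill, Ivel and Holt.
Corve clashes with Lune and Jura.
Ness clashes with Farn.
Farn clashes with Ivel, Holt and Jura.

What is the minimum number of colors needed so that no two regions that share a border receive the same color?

The cycle Esk-Ness-Farn-Jura-Corve-Esk has odd length 5, so it cannot be 2-colored; at least 3 colors are needed.
3 colors suffice: Esk=2, Dane=2, Arden=2, Corve=1, Brill=1, Lune=2, Ness=3, Farn=1, Ivel=3, Holt=3, Jura=2. No two conflicting regions share a color.

3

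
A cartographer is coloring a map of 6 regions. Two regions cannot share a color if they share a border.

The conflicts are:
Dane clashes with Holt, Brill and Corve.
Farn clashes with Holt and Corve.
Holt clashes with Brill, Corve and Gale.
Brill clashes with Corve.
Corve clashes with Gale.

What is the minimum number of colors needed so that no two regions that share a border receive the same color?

Dane, Holt, Brill, Corve are mutually in conflict, so at least 4 colors are needed.
4 colors suffice: color 1 → {Corve}; color 2 → {Holt}; color 3 → {Dane, Farn, Gale}; color 4 → {Brill}. No two conflicting regions share a color.

4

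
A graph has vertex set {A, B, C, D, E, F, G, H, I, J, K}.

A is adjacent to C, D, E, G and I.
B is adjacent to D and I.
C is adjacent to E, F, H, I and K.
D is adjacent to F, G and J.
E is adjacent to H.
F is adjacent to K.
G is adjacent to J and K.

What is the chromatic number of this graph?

A, C, E form a triangle, so at least 3 colors are needed.
3 colors suffice: color 1 → {C, D}; color 2 → {A, B, H, J, K}; color 3 → {E, F, G, I}. Every edge joins two different colors.

3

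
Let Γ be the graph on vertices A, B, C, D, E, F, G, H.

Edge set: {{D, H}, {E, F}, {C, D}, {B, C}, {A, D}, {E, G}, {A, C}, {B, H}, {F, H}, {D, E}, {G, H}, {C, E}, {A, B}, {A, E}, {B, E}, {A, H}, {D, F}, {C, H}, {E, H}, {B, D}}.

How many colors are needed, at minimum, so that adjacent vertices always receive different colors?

6

A, B, C, D, E, H are pairwise adjacent (a clique of size 6), so at least 6 colors are needed.
6 colors suffice: color 1 → {E}; color 2 → {H}; color 3 → {D, G}; color 4 → {C, F}; color 5 → {A}; color 6 → {B}. Every edge joins two different colors.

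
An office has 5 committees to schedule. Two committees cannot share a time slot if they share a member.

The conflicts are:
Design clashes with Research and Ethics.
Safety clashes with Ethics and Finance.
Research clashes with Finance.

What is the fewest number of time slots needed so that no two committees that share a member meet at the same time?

The cycle Safety-Finance-Research-Design-Ethics-Safety has odd length 5, so it cannot be 2-colored; at least 3 time slots are needed.
3 time slots suffice: time slot 1 → {Safety, Research}; time slot 2 → {Design, Finance}; time slot 3 → {Ethics}. No two conflicting committees share a time slot.

3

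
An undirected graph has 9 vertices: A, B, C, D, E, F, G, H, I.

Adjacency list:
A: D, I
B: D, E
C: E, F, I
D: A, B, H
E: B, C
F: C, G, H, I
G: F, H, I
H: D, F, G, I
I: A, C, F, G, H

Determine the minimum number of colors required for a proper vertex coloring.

F, G, H, I are mutually adjacent (a clique of size 4), so at least 4 colors are needed.
4 colors suffice: A=2, B=2, C=3, D=1, E=1, F=2, G=4, H=3, I=1. No two adjacent vertices share a color.

4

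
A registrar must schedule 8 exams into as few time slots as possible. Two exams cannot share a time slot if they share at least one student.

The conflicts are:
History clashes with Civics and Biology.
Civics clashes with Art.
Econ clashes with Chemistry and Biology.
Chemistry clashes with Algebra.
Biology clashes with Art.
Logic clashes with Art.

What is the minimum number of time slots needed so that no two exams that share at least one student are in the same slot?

2

Chemistry and Algebra conflict, so at least 2 time slots are needed.
2 time slots suffice: time slot 1 → {History, Econ, Art, Algebra}; time slot 2 → {Civics, Chemistry, Biology, Logic}. Each listed conflict is separated.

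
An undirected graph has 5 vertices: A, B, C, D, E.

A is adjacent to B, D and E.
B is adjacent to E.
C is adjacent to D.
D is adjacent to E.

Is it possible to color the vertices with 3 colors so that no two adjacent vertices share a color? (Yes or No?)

The chromatic number is 3. A, D, E are pairwise adjacent, so at least 3 colors are needed.
3 colors suffice: color 1 → {B, D}; color 2 → {C, E}; color 3 → {A}.
That is already a proper 3-coloring.

Yes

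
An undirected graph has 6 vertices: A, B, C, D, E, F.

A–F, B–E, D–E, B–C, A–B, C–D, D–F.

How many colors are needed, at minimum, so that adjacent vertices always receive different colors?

3

The cycle C-B-A-F-D-C has odd length 5, so it cannot be 2-colored; at least 3 colors are needed.
3 colors suffice: color 1 → {B, D}; color 2 → {A, C, E}; color 3 → {F}. Every edge joins two different colors.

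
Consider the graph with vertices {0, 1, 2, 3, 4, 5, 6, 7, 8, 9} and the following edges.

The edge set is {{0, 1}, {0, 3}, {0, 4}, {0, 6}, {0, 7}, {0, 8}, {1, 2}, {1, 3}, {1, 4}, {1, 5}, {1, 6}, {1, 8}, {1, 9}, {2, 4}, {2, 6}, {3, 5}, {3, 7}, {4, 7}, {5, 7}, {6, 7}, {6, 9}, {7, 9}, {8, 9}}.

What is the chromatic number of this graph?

3

1, 8, 9 are pairwise adjacent, so at least 3 colors are needed.
3 colors suffice: 0=b, 1=a, 2=b, 3=c, 4=c, 5=b, 6=c, 7=a, 8=c, 9=b. Every edge joins two different colors.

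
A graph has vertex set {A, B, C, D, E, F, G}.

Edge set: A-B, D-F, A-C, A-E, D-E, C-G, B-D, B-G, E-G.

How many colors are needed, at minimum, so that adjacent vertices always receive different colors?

A and B are adjacent, so at least 2 colors are needed.
2 colors suffice: A=2, B=1, C=1, D=2, E=1, F=1, G=2. Every edge joins two different colors.

2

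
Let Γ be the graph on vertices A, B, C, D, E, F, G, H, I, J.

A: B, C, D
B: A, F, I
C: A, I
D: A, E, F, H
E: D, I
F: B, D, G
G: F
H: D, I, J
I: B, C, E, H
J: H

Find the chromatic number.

The cycle C-I-H-D-A-C has odd length 5, so it cannot be 2-colored; at least 3 colors are needed.
One proper 3-coloring: A=2, B=3, C=3, D=1, E=2, F=2, G=1, H=2, I=1, J=1. No two adjacent vertices share a color.

3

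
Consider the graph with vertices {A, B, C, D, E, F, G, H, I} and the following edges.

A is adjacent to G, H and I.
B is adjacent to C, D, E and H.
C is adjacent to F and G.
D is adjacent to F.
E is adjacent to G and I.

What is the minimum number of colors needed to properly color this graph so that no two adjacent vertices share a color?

The cycle G-E-B-H-A-G has odd length 5, so it cannot be 2-colored; at least 3 colors are needed.
3 colors suffice: color red → {A, B, F}; color blue → {C, D, E, H}; color green → {G, I}. Each edge has distinct colors on its endpoints.

3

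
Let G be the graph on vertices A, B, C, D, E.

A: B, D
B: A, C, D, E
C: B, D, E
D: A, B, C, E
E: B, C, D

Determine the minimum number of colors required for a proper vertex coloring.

4

B, C, D, E are mutually adjacent (a clique of size 4), so at least 4 colors are needed.
4 colors suffice: color 1 → {D}; color 2 → {B}; color 3 → {A, C}; color 4 → {E}. Each edge has distinct colors on its endpoints.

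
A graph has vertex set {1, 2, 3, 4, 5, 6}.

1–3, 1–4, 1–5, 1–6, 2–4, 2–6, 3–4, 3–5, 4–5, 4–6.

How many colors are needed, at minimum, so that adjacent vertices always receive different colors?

1, 3, 4, 5 are pairwise adjacent (a clique of size 4), so at least 4 colors are needed.
4 colors suffice: color red → {4}; color blue → {1, 2}; color green → {5, 6}; color yellow → {3}. Every edge joins two different colors.

4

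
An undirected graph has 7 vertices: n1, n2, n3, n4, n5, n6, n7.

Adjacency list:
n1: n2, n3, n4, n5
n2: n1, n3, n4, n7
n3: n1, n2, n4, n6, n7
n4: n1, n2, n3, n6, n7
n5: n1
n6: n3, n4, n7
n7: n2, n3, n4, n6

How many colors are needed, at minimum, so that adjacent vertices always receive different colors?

n1, n2, n3, n4 form a clique, so at least 4 colors are needed.
4 colors suffice: color R → {n3, n5}; color B → {n4}; color G → {n1, n7}; color Y → {n2, n6}. No two adjacent vertices share a color.

4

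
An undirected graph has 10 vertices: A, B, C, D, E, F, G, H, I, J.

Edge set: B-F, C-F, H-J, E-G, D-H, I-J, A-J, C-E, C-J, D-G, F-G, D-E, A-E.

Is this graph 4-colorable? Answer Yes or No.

Yes

The chromatic number is 3. D, E, G are mutually adjacent, so at least 3 colors are needed.
3 colors suffice: color 1 → {E, F, J}; color 2 → {A, B, C, D, I}; color 3 → {G, H}.
Since 4 ≥ 3, a proper 4-coloring certainly exists.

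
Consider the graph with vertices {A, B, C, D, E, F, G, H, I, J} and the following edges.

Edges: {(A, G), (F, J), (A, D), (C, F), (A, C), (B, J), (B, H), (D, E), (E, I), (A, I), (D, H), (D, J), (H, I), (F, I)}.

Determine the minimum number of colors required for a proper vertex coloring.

3

The cycle F-C-A-D-J-F has odd length 5, so it cannot be 2-colored; at least 3 colors are needed.
3 colors suffice: color 1 → {B, C, D, G, I}; color 2 → {A, E, H, J}; color 3 → {F}. No two adjacent vertices share a color.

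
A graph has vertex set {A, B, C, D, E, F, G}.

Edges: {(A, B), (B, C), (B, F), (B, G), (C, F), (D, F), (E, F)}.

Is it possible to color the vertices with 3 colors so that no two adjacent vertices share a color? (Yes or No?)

The chromatic number is 3. B, C, F are mutually adjacent, so at least 3 colors are needed.
3 colors suffice: color 1 → {B, D, E}; color 2 → {A, F, G}; color 3 → {C}.
That is already a proper 3-coloring.

Yes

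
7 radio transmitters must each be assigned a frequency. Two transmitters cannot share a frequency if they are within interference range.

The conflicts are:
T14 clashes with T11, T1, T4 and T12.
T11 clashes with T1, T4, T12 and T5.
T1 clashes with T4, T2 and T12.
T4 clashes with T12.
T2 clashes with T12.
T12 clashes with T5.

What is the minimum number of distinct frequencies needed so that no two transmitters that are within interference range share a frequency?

5

T14, T11, T1, T4, T12 pairwise conflict, so at least 5 frequencies are needed.
5 frequencies suffice: frequency 1 → {T12}; frequency 2 → {T11, T2}; frequency 3 → {T1, T5}; frequency 4 → {T4}; frequency 5 → {T14}. No two conflicting transmitters share a frequency.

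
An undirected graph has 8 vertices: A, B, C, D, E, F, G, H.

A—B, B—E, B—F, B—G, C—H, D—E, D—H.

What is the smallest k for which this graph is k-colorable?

2

B and G are adjacent, so at least 2 colors are needed.
A valid assignment using 2 colors: A=blue, B=red, C=red, D=red, E=blue, F=blue, G=blue, H=blue. No two adjacent vertices share a color.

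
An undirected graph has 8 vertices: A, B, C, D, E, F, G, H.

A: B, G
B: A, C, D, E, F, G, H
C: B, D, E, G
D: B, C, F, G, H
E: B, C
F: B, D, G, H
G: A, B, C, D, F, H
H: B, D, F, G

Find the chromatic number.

5

B, D, F, G, H are mutually adjacent (a clique of size 5), so at least 5 colors are needed.
A valid assignment using 5 colors: A=3, B=1, C=4, D=3, E=2, F=5, G=2, H=4. Each edge has distinct colors on its endpoints.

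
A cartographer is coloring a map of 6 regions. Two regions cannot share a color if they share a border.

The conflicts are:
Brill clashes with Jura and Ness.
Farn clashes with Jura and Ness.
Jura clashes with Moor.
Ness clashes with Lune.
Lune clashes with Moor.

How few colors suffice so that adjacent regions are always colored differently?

3

The cycle Lune-Moor-Jura-Farn-Ness-Lune has odd length 5, so it cannot be 2-colored; at least 3 colors are needed.
3 colors suffice: Brill=2, Farn=2, Jura=1, Ness=1, Lune=3, Moor=2. Each listed conflict is separated.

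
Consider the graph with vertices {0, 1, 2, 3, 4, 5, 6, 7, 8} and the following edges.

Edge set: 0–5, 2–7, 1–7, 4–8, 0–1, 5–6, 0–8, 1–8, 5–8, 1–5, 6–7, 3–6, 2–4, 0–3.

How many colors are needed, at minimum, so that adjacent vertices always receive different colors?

0, 1, 5, 8 are mutually adjacent (a clique of size 4), so at least 4 colors are needed.
4 colors suffice: color a → {3, 7, 8}; color b → {2, 5}; color c → {0, 4, 6}; color d → {1}. Each edge has distinct colors on its endpoints.

4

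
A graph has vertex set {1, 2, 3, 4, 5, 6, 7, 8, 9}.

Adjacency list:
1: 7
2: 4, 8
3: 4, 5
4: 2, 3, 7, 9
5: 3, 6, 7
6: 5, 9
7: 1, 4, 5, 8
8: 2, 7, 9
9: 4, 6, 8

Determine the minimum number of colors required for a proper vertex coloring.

3

The cycle 3-5-6-9-4-3 has odd length 5, so it cannot be 2-colored; at least 3 colors are needed.
3 colors suffice: color a → {1, 4, 5, 8}; color b → {2, 3, 7, 9}; color c → {6}. Each edge has distinct colors on its endpoints.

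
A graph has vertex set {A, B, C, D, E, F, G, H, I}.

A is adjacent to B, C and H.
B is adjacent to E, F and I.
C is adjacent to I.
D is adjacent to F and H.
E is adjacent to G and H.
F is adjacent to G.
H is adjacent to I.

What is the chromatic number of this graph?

3

The cycle D-H-I-B-F-D has odd length 5, so it cannot be 2-colored; at least 3 colors are needed.
A valid assignment using 3 colors: A=blue, B=red, C=red, D=green, E=blue, F=blue, G=red, H=red, I=blue. Each edge has distinct colors on its endpoints.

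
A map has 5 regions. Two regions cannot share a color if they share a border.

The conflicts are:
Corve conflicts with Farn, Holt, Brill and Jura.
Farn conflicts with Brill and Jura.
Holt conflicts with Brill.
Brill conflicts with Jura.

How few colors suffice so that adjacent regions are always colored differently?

4

Corve, Farn, Brill, Jura all conflict with each other, so at least 4 colors are needed.
One proper 4-coloring: Corve=1, Farn=3, Holt=3, Brill=2, Jura=4. No two conflicting regions share a color.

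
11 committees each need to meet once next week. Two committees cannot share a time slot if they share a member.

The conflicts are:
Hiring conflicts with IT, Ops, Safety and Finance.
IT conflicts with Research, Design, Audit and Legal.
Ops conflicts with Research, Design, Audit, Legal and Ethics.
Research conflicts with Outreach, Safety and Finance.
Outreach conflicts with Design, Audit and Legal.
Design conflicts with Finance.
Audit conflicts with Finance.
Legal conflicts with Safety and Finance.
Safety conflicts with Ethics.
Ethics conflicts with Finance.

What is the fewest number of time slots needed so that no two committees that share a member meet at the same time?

Ops and Design conflict, so at least 2 time slots are needed.
2 time slots suffice: time slot 1 → {IT, Ops, Outreach, Safety, Finance}; time slot 2 → {Hiring, Research, Design, Audit, Legal, Ethics}. Every pair that conflicts lands in different time slots.

2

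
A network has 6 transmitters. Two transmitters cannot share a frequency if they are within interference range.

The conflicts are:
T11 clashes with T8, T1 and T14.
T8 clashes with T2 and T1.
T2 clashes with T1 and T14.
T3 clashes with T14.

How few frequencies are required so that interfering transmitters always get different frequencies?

3

T11, T8, T1 pairwise conflict, so at least 3 frequencies are needed.
3 frequencies suffice: frequency 1 → {T1, T14}; frequency 2 → {T11, T2, T3}; frequency 3 → {T8}. No two conflicting transmitters share a frequency.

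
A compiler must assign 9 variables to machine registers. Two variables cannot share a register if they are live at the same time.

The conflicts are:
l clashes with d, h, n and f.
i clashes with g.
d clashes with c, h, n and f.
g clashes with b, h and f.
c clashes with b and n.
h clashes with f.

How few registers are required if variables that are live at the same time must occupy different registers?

l, d, h, f pairwise conflict, so at least 4 registers are needed.
4 registers suffice: register 1 → {d, g}; register 2 → {i, b, h, n}; register 3 → {l, c}; register 4 → {f}. Each listed conflict is separated.

4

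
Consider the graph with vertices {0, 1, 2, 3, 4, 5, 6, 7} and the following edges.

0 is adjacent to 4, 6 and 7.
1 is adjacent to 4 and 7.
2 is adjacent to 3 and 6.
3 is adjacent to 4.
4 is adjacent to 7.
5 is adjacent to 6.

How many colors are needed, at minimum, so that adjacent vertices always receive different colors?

1, 4, 7 are pairwise adjacent, so at least 3 colors are needed.
3 colors suffice: 0=green, 1=green, 2=blue, 3=green, 4=red, 5=blue, 6=red, 7=blue. Each edge has distinct colors on its endpoints.

3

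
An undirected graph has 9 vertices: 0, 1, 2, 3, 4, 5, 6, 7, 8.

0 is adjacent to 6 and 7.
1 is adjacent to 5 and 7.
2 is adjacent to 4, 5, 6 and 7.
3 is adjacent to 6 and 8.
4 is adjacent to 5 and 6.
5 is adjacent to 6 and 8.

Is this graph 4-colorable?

The chromatic number is 4. 2, 4, 5, 6 are mutually adjacent (a clique of size 4), so at least 4 colors are needed.
4 colors suffice: color red → {3, 5, 7}; color blue → {1, 6, 8}; color green → {0, 2}; color yellow → {4}.
That is already a proper 4-coloring.

Yes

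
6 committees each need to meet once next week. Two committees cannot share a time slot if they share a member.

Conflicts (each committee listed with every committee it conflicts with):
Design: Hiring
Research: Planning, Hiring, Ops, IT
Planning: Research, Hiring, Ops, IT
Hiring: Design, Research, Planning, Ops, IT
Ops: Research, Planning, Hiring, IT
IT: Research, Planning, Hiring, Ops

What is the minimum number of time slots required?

5

Research, Planning, Hiring, Ops, IT all conflict with each other, so at least 5 time slots are needed.
Using 5 time slots: Design=2, Research=5, Planning=3, Hiring=1, Ops=4, IT=2. No two conflicting committees share a time slot.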